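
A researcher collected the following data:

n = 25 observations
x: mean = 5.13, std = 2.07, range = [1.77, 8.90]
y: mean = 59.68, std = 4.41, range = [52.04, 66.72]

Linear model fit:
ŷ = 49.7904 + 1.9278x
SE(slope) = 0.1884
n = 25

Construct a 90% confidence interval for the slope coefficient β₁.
The 90% CI for β₁ is (1.6049, 2.2507)

Confidence interval for the slope:

The 90% CI for β₁ is: β̂₁ ± t*(α/2, n-2) × SE(β̂₁)

Step 1: Find critical t-value
- Confidence level = 0.9
- Degrees of freedom = n - 2 = 25 - 2 = 23
- t*(α/2, 23) = 1.7139

Step 2: Calculate margin of error
Margin = 1.7139 × 0.1884 = 0.3229

Step 3: Construct interval
CI = 1.9278 ± 0.3229
CI = (1.6049, 2.2507)

Interpretation: each one-unit increase in x is associated with a change in mean y of between 1.6049 and 2.2507, with 90% confidence.
Since 0 is outside the interval, a two-sided test at α = 0.10 would reject H₀: β₁ = 0.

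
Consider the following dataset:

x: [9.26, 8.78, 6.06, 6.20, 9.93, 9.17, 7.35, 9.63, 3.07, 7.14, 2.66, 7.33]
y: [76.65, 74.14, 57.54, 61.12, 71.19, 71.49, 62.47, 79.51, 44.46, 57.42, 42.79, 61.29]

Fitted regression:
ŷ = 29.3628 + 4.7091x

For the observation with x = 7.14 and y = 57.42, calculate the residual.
Residual = -5.5658

The residual is the difference between the actual value and the predicted value:

Residual = y - ŷ

Step 1: Calculate predicted value
ŷ = 29.3628 + 4.7091 × 7.14
ŷ = 62.9858

Step 2: Calculate residual
Residual = 57.42 - 62.9858
Residual = -5.5658

Sign check: y < ŷ, so the point is below the line and the fit overestimates here.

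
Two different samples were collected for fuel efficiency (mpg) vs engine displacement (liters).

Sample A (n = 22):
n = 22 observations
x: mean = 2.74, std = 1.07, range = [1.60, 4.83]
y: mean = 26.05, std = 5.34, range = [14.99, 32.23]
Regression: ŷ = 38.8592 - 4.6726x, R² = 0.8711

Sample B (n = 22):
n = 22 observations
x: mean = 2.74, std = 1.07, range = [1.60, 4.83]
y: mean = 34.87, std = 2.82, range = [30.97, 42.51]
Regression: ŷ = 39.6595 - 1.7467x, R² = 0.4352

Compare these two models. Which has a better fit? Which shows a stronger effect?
Model A has the better fit (R² = 0.8711 vs 0.4352). Model A shows the stronger effect (|β₁| = 4.6726 vs 1.7467).

Model Comparison:

Which explains more variance? (R²)
- Model A: R² = 0.8711 → 87.11% of variance in fuel efficiency explained
- Model B: R² = 0.4352 → 43.52% of variance in fuel efficiency explained
- 0.8711 > 0.4352 → Model A has the better fit

Effect size (slope magnitude):
- Model A: β₁ = -4.6726 → predicted fuel efficiency falls 4.6726 mpg per additional liter of engine displacement
- Model B: β₁ = -1.7467 → predicted fuel efficiency falls 1.7467 mpg per additional liter of engine displacement
- |-4.6726| > |-1.7467| → Model A shows the stronger marginal effect

Notes:
- The two samples could reflect different populations, time periods, or measurement quality.
- A better fit (higher R²) doesn't necessarily mean a more important relationship.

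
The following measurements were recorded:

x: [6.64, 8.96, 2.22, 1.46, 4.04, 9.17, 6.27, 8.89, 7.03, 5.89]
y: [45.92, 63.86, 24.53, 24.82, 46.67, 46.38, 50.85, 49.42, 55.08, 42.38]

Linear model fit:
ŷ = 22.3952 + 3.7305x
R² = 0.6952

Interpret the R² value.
About 69.52% of the variability in y is accounted for by the regression on x (R² = 0.6952) — a moderate linear fit.

The coefficient of determination R² is the fraction of the total variation in y that the fitted line accounts for.

Here R² = 0.6952:
- Explained: 69.52% of the variation in y
- Unexplained (residual): 100% − 69.52% = 30.48%
- Rule of thumb (below 0.3 weak; 0.3 to below 0.7 moderate; 0.7 and above strong) → moderate

Note: R² never decreases when predictors are added, so it should not be used alone to compare models of different size.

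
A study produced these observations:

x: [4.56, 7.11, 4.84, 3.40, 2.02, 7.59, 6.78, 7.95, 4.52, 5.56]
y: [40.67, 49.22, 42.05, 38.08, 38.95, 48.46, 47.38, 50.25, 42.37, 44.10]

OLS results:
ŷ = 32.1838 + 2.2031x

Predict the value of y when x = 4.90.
ŷ = 42.9790

Plug x = 4.90 into the fitted line:

ŷ = 32.1838 + 2.2031 × 4.90
ŷ = 32.1838 + 10.7952
ŷ = 42.9790

This is a point prediction; actual observations scatter around it by roughly the residual standard deviation.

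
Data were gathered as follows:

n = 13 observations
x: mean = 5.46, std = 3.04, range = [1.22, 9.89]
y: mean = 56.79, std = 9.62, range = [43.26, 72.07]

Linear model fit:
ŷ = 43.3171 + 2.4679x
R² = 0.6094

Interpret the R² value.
R² = 0.6094 means 60.94% of the variation in y is explained by the linear relationship with x. This indicates a moderate fit.

The coefficient of determination R² is the fraction of the total variation in y that the fitted line accounts for.

Here R² = 0.6094:
- Explained: 60.94% of the variation in y
- Unexplained (residual): 100% − 60.94% = 39.06%
- Rule of thumb (below 0.3 weak; 0.3 to below 0.7 moderate; 0.7 and above strong) → moderate

Note: R² says nothing about causation, and a high R² does not by itself mean the linear form is appropriate — check the residuals.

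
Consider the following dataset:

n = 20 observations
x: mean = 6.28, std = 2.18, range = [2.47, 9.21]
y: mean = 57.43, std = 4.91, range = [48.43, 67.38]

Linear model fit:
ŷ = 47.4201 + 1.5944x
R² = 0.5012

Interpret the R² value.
R² = 0.5012 means 50.12% of the variation in y is explained by the linear relationship with x. This indicates a moderate fit.

The coefficient of determination R² is the fraction of the total variation in y that the fitted line accounts for.

Here R² = 0.5012:
- Explained: 50.12% of the variation in y
- Unexplained (residual): 100% − 50.12% = 49.88%
- Rule of thumb (below 0.3 weak; 0.3 to below 0.7 moderate; 0.7 and above strong) → moderate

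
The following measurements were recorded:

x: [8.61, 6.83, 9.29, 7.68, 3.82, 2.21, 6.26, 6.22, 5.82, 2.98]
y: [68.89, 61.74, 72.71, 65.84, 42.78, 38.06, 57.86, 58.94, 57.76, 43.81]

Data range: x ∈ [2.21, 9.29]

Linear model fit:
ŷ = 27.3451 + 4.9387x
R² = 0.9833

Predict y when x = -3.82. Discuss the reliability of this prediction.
The equation gives ŷ = 8.4793; however x = -3.82 is 6.03 units below the observed range, so this extrapolated value should not be trusted.

Prediction calculation:
ŷ = 27.3451 + 4.9387 × (-3.82)
ŷ = 8.4793

Reliability:
- Data range: x ∈ [2.21, 9.29]
- Prediction point: x = -3.82 is 6.03 units below the observed range → this is EXTRAPOLATION, not interpolation

Why that matters here:
- The standard error of prediction grows with (x − x̄)², and x = -3.82 is far from x̄ = 5.97
- There are no observations near this x to validate the fitted line there
- The linear relationship may not hold outside the observed range

Report the number if required, but flag clearly that it is an extrapolation.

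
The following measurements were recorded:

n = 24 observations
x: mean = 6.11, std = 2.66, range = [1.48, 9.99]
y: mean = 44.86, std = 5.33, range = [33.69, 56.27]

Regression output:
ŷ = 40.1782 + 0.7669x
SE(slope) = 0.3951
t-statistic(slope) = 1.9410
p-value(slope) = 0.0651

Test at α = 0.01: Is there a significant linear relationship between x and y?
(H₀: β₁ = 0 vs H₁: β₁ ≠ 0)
Fail to reject H₀: p-value = 0.0651 ≥ α = 0.01. The linear relationship is not significant at the 1% level.

Hypothesis test for the slope coefficient:

H₀: β₁ = 0 (no linear relationship)
H₁: β₁ ≠ 0 (linear relationship exists)

Test statistic: t = β̂₁ / SE(β̂₁) = 0.7669 / 0.3951 = 1.9410

With df = 22, the two-sided p-value for |t| = 1.9410 is 0.0651.

Decision rule: reject H₀ if p-value < α.
p-value = 0.0651 ≥ α = 0.01 → fail to reject H₀.

Conclusion: the linear association between x and y is not significant at the 1% level.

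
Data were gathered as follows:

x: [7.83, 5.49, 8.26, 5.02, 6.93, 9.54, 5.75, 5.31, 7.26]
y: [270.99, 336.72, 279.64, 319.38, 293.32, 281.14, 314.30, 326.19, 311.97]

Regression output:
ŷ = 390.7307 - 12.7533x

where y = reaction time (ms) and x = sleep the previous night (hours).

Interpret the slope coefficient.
An increase of one hour in sleep is associated with a 12.7533 ms decrease in predicted reaction time.

The slope coefficient β₁ = -12.7533 represents the marginal effect of sleep on reaction time.

Interpretation:
- Sleep up by 1 hour → predicted reaction time decreases by 12.7533 ms
- This is a linear approximation: the same per-unit change is assumed across the whole observed x range

The intercept β₀ = 390.7307 is the predicted reaction time when sleep = 0; since the smallest observed x is 5.02, this is an extrapolation and mainly anchors the line.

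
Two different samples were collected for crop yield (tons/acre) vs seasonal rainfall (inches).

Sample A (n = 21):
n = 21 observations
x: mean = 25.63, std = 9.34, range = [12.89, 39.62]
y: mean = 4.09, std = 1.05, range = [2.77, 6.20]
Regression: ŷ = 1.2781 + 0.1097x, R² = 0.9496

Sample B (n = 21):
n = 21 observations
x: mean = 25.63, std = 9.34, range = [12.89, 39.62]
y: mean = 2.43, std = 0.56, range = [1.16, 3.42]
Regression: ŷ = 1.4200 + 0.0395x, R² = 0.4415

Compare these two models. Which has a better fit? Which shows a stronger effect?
Model A has the better fit (R² = 0.9496 vs 0.4415). Model A shows the stronger effect (|β₁| = 0.1097 vs 0.0395).

Model Comparison:

Goodness of fit (R²):
- Model A: R² = 0.9496 → 94.96% of variance in crop yield explained
- Model B: R² = 0.4415 → 44.15% of variance in crop yield explained
- 0.9496 > 0.4415 → Model A has the better fit

Which has the larger per-inch effect? (|β₁|)
- Model A: β₁ = 0.1097 → predicted crop yield rises 0.1097 tons/acre per additional inch of rainfall
- Model B: β₁ = 0.0395 → predicted crop yield rises 0.0395 tons/acre per additional inch of rainfall
- |0.1097| > |0.0395| → Model A shows the stronger marginal effect

Note: R² measures how tightly points cluster around the line; β₁ measures how steep the line is — they answer different questions.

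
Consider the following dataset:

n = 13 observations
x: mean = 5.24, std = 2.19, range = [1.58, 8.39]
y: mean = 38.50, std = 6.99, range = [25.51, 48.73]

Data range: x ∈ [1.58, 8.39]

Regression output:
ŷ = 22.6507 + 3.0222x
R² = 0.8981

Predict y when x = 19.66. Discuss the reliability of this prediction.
The equation gives ŷ = 82.0672; however x = 19.66 is 11.27 units above the observed range, so this extrapolated value should not be trusted.

Prediction calculation:
ŷ = 22.6507 + 3.0222 × 19.66
ŷ = 82.0672

Reliability:
- Data range: x ∈ [1.58, 8.39]
- Prediction point: x = 19.66 is 11.27 units above the observed range → this is EXTRAPOLATION, not interpolation

Why that matters here:
- R² describes fit only over the sampled x values; it says nothing about behaviour beyond them
- The standard error of prediction grows with (x − x̄)², and x = 19.66 is far from x̄ = 5.24

A defensible statement: 'if the linear trend continued to x = 19.66, y would be about 82.0672' — the premise is untested.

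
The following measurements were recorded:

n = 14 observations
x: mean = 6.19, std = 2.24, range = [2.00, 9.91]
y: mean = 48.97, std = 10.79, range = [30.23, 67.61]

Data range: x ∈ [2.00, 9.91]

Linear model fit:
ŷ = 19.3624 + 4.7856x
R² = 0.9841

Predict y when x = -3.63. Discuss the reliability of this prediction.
The equation gives ŷ = 1.9907; however x = -3.63 is 5.63 units below the observed range, so this extrapolated value should not be trusted.

Prediction calculation:
ŷ = 19.3624 + 4.7856 × (-3.63)
ŷ = 1.9907

Reliability:
- Data range: x ∈ [2.00, 9.91]
- Prediction point: x = -3.63 is 5.63 units below the observed range → this is EXTRAPOLATION, not interpolation

Why that matters here:
- There are no observations near this x to validate the fitted line there
- The linear relationship may not hold outside the observed range

A defensible statement: 'if the linear trend continued to x = -3.63, y would be about 1.9907' — the premise is untested.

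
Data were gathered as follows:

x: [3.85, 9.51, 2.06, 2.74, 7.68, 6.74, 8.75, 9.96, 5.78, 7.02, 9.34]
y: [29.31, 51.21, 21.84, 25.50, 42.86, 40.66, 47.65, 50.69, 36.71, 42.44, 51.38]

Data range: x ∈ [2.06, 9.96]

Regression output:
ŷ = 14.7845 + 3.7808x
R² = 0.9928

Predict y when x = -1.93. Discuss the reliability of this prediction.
ŷ = 7.4876 (extrapolation — x = -1.93 lies outside [2.06, 9.96], so reliability is low).

Prediction calculation:
ŷ = 14.7845 + 3.7808 × (-1.93)
ŷ = 7.4876

Reliability:
- Data range: x ∈ [2.06, 9.96]
- Prediction point: x = -1.93 is 3.99 units below the observed range → this is EXTRAPOLATION, not interpolation

Why that matters here:
- R² describes fit only over the sampled x values; it says nothing about behaviour beyond them
- The standard error of prediction grows with (x − x̄)², and x = -1.93 is far from x̄ = 6.68
- Real relationships often flatten, saturate, or turn nonlinear at extremes

The R² = 0.9928 only validates the fit within [2.06, 9.96]; treat ŷ = 7.4876 with caution.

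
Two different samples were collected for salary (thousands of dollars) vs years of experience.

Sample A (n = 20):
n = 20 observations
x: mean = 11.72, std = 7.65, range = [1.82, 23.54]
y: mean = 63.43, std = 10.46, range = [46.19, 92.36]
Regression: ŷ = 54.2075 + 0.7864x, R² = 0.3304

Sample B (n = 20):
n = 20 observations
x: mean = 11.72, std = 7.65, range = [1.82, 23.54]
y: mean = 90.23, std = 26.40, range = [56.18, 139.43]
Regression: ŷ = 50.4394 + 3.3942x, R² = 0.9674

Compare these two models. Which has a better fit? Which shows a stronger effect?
Model B has the better fit (R² = 0.9674 vs 0.3304). Model B shows the stronger effect (|β₁| = 3.3942 vs 0.7864).

Model Comparison:

Fit — compare R²:
- Model A: R² = 0.3304 → 33.04% of variance in salary explained
- Model B: R² = 0.9674 → 96.74% of variance in salary explained
- 0.9674 > 0.3304 → Model B has the better fit

Effect size (slope magnitude):
- Model A: β₁ = 0.7864 → predicted salary rises 0.7864 thousand dollars per additional year of experience
- Model B: β₁ = 3.3942 → predicted salary rises 3.3942 thousand dollars per additional year of experience
- |0.7864| < |3.3942| → Model B shows the stronger marginal effect

Note: A steeper slope doesn't make a better model if the scatter around the line is large.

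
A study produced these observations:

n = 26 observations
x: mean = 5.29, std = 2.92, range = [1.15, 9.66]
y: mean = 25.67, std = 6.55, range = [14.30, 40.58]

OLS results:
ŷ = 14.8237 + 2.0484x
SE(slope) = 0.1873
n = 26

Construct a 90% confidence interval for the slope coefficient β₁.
The 90% CI for β₁ is (1.7279, 2.3689)

Confidence interval for the slope:

The 90% CI for β₁ is: β̂₁ ± t*(α/2, n-2) × SE(β̂₁)

Step 1: Find critical t-value
- Confidence level = 0.9
- Degrees of freedom = n - 2 = 26 - 2 = 24
- t*(α/2, 24) = 1.7109

Step 2: Calculate margin of error
Margin = 1.7109 × 0.1873 = 0.3205

Step 3: Construct interval
CI = 2.0484 ± 0.3205
CI = (1.7279, 2.3689)

Interpretation: We are 90% confident that the true slope β₁ lies between 1.7279 and 2.3689.
Both endpoints are positive, so the data support a genuinely positive slope at this confidence level.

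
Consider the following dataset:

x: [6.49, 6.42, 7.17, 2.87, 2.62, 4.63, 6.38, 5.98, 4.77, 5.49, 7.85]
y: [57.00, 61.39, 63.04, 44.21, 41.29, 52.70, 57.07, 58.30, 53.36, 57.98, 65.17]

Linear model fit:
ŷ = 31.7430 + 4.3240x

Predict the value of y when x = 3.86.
ŷ = 48.4336

To predict y for x = 3.86, substitute into the regression equation:

ŷ = 31.7430 + 4.3240 × 3.86
ŷ = 31.7430 + 16.6906
ŷ = 48.4336

This is a point prediction; actual observations scatter around it by roughly the residual standard deviation.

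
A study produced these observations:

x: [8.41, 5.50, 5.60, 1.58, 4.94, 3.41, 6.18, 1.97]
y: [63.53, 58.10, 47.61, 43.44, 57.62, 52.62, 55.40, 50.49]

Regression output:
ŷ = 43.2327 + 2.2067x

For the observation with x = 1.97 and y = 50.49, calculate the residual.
Residual = 2.9101

The residual is the difference between the actual value and the predicted value:

Residual = y - ŷ

Step 1: Calculate predicted value
ŷ = 43.2327 + 2.2067 × 1.97
ŷ = 47.5799

Step 2: Calculate residual
Residual = 50.49 - 47.5799
Residual = 2.9101

Interpretation: the model underestimates the actual value by 2.9101 at this point (positive residual → observation lies above the fitted line).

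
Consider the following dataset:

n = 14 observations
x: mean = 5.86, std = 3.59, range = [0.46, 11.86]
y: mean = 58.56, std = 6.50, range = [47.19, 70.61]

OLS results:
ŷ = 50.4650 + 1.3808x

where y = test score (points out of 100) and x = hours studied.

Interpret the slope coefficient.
For each additional hour of study time, predicted test score increases by approximately 1.3808 points.

The slope coefficient β₁ = 1.3808 represents the marginal effect of study time on test score.

Interpretation:
- Study time up by 1 hour → predicted test score increases by 1.3808 points
- This is a linear approximation: the same per-unit change is assumed across the whole observed x range
- The sign (+) gives the direction; the magnitude 1.3808 gives the size of the effect per hour

The intercept β₀ = 50.4650 is the predicted test score when study time = 0.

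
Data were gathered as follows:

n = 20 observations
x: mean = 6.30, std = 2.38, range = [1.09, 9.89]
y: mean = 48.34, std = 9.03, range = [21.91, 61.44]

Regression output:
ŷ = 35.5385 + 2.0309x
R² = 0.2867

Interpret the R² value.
R² = 0.2867 means 28.67% of the variation in y is explained by the linear relationship with x. This indicates a weak fit.

R² (coefficient of determination) measures the proportion of variance in y explained by the regression model.

Here R² = 0.2867:
- Explained: 28.67% of the variation in y
- Unexplained (residual): 100% − 28.67% = 71.33%
- Rule of thumb (below 0.3 weak; 0.3 to below 0.7 moderate; 0.7 and above strong) → weak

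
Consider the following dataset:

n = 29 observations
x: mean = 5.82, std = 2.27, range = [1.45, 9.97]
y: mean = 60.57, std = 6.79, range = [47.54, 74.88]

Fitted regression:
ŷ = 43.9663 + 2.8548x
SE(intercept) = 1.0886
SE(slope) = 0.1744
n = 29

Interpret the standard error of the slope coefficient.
The slope 2.8548 is pinned down to within about ±0.1744 (one SE) by these data — relative uncertainty 6.1%, i.e. precise.

What SE measures:
- The standard error quantifies the sampling variability of the coefficient estimate
- It is the estimated standard deviation of β̂₁ across hypothetical repeated samples of the same size
- Smaller SE → more precise estimate

Relative precision:
- SE / |β̂₁| = 0.1744 / 2.8548 = 6.1%
- Rule of thumb (under 20%: precise; 20% to under 50%: moderately precise; 50% or more: imprecise) → precise

Rough 95% range (±2 SE): 2.8548 ± 0.3488 → (2.5060, 3.2036).

What drives SE(β̂₁): larger n (here n = 29) → smaller SE.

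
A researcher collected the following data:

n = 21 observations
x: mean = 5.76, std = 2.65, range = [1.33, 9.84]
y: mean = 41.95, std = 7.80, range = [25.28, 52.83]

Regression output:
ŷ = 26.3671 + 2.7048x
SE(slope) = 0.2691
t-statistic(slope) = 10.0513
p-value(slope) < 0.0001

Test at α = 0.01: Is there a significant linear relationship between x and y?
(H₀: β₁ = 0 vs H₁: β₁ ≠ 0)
Reject H₀: p-value < 0.0001 < α = 0.01. The linear relationship is significant at the 1% level.

Hypothesis test for the slope coefficient:

H₀: β₁ = 0 (no linear relationship)
H₁: β₁ ≠ 0 (linear relationship exists)

Test statistic: t = β̂₁ / SE(β̂₁) = 2.7048 / 0.2691 = 10.0513

With df = 19, the two-sided p-value for |t| = 10.0513 is <0.0001.

Decision rule: reject H₀ if p-value < α.
p-value < 0.0001 < α = 0.01 → reject H₀.

Conclusion: the linear association between x and y is significant at the 1% level.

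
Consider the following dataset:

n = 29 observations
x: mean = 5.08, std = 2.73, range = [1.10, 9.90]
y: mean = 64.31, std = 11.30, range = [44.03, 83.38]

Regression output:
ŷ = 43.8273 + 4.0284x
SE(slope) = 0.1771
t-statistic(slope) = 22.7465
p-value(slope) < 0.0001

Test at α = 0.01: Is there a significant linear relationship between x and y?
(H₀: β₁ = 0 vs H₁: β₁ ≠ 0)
p-value < 0.0001 < α = 0.01, so we reject H₀. The relationship is significant.

Hypothesis test for the slope coefficient:

H₀: β₁ = 0 (no linear relationship)
H₁: β₁ ≠ 0 (linear relationship exists)

Test statistic: t = β̂₁ / SE(β̂₁) = 4.0284 / 0.1771 = 22.7465

With df = 27, the two-sided p-value for |t| = 22.7465 is <0.0001.

Decision rule: reject H₀ if p-value < α.
p-value < 0.0001 < α = 0.01 → reject H₀.

Conclusion: the linear association between x and y is significant at the 1% level.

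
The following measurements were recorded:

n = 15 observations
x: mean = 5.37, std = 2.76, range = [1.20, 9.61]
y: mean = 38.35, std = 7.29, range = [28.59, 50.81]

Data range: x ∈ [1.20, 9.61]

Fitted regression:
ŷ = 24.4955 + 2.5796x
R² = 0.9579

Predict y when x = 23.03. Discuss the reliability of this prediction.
The equation gives ŷ = 83.9037; however x = 23.03 is 13.42 units above the observed range, so this extrapolated value should not be trusted.

Prediction calculation:
ŷ = 24.4955 + 2.5796 × 23.03
ŷ = 83.9037

Reliability:
- Data range: x ∈ [1.20, 9.61]
- Prediction point: x = 23.03 is 13.42 units above the observed range → this is EXTRAPOLATION, not interpolation

Why that matters here:
- R² describes fit only over the sampled x values; it says nothing about behaviour beyond them
- The standard error of prediction grows with (x − x̄)², and x = 23.03 is far from x̄ = 5.37
- Real relationships often flatten, saturate, or turn nonlinear at extremes

The R² = 0.9579 only validates the fit within [1.20, 9.61]; treat ŷ = 83.9037 with caution.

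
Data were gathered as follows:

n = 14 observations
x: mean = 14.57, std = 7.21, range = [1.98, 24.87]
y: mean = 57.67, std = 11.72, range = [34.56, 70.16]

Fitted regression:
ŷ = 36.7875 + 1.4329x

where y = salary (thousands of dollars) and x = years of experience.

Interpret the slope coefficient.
An increase of one year in experience is associated with a 1.4329 thousand dollars increase in predicted salary.

The slope β₁ = 1.4329 gives the rate at which the fitted salary changes with experience.

Interpretation:
- Experience up by 1 year → predicted salary increases by 1.4329 thousand dollars
- This is a linear approximation: the same per-unit change is assumed across the whole observed x range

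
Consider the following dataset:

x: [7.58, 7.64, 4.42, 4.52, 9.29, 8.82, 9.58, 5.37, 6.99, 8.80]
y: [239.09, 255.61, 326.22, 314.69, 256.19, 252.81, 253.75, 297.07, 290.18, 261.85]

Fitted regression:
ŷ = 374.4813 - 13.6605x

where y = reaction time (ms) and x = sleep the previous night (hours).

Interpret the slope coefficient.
On average, reaction time is about 13.6605 ms lower for every extra hour of sleep.

β₁ = -13.6605 is the change in predicted reaction time (ms) per additional hour of sleep.

Interpretation:
- Sleep up by 1 hour → predicted reaction time decreases by 13.6605 ms
- This is a linear approximation: the same per-unit change is assumed across the whole observed x range
- The sign (−) gives the direction; the magnitude 13.6605 gives the size of the effect per hour

(β₀ = 374.4813 is the fitted value at x = 0 and is not part of the slope interpretation.)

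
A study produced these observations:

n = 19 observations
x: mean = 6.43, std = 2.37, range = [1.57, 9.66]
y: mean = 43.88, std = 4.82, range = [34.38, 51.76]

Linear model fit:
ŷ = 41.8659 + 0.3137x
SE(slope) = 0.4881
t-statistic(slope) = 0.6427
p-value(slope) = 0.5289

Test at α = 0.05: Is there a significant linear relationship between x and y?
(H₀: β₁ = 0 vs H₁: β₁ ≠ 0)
p-value = 0.5289 ≥ α = 0.05, so we fail to reject H₀. The relationship is not significant.

Hypothesis test for the slope coefficient:

H₀: β₁ = 0 (no linear relationship)
H₁: β₁ ≠ 0 (linear relationship exists)

Test statistic: t = β̂₁ / SE(β̂₁) = 0.3137 / 0.4881 = 0.6427

With df = 17, the two-sided p-value for |t| = 0.6427 is 0.5289.

Decision rule: reject H₀ if p-value < α.
p-value = 0.5289 ≥ α = 0.05 → fail to reject H₀.

Conclusion: the linear association between x and y is not significant at the 5% level.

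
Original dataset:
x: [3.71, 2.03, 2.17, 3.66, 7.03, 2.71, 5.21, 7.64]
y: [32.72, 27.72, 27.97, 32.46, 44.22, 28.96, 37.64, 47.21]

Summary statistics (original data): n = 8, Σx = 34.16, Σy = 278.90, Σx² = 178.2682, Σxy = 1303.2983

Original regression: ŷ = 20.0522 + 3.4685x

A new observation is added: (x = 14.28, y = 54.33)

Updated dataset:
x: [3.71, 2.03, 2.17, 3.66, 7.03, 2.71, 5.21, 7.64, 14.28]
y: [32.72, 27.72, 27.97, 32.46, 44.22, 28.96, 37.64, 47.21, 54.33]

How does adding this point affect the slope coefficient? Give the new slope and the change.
Adding the point moves β₁ from 3.4685 to 2.3513, i.e. it decreases by 1.1172 (-32.2%).

The new point has HIGH LEVERAGE: x = 14.28 is far from the original mean x̄ = 34.16/8 ≈ 4.27 (original range [2.03, 7.64]).

Step 1: Update the sums with the new point (n goes from 8 to 9)
Σx  = 34.16 + 14.28 = 48.44
Σy  = 278.90 + 54.33 = 333.23
Σx² = 178.2682 + 14.28² = 178.2682 + 203.9184 = 382.1866
Σxy = 1303.2983 + 14.28×54.33 = 1303.2983 + 775.8324 = 2079.1307

Step 2: Recompute the slope with b₁ = (nΣxy − ΣxΣy) / (nΣx² − (Σx)²)
Numerator   = 9×2079.1307 − 48.44×333.23 = 18712.1763 − 16141.6612 = 2570.5151
Denominator = 9×382.1866 − 48.44² = 3439.6794 − 2346.4336 = 1093.2458
b₁(new) = 2570.5151 / 1093.2458 = 2.3513

(Same formula on the original sums: (8×1303.2983 − 34.16×278.90) / (8×178.2682 − 34.16²) = 899.1624 / 259.2400 = 3.4685, matching the given fit.)

Step 3: Change in slope
Δβ₁ = 2.3513 − 3.4685 = -1.1172
Relative change = -1.1172 / 3.4685 × 100% = -32.2%
→ the slope decreases when the point is added.

Because the point sits below the extension of the original line at a high-leverage x, it tilts the fit down.
In practice: investigate whether it comes from the same population as the rest of the sample; refit with and without it and report both if conclusions differ.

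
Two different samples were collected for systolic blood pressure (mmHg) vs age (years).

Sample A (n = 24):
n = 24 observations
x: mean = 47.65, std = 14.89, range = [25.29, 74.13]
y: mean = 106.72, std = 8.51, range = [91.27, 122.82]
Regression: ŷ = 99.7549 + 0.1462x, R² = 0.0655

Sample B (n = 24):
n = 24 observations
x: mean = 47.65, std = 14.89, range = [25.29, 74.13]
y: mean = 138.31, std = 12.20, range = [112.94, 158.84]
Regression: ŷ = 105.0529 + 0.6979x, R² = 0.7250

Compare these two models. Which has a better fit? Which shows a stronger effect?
Model B has the better fit (R² = 0.7250 vs 0.0655). Model B shows the stronger effect (|β₁| = 0.6979 vs 0.1462).

Model Comparison:

Which explains more variance? (R²)
- Model A: R² = 0.0655 → 6.55% of variance in blood pressure explained
- Model B: R² = 0.7250 → 72.50% of variance in blood pressure explained
- 0.7250 > 0.0655 → Model B has the better fit

Strength of effect — compare |β₁|:
- Model A: β₁ = 0.1462 → predicted blood pressure rises 0.1462 mmHg per additional year of age
- Model B: β₁ = 0.6979 → predicted blood pressure rises 0.6979 mmHg per additional year of age
- |0.1462| < |0.6979| → Model B shows the stronger marginal effect

Note: A better fit (higher R²) doesn't necessarily mean a more important relationship.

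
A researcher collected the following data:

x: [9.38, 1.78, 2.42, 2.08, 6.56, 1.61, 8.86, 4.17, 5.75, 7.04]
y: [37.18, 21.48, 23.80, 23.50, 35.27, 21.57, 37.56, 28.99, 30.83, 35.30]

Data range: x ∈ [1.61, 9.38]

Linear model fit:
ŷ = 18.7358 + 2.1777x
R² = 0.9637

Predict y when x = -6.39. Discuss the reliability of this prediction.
ŷ = 4.8203, but this is extrapolation (below the data range [1.61, 9.38]) and may be unreliable.

Prediction calculation:
ŷ = 18.7358 + 2.1777 × (-6.39)
ŷ = 4.8203

Reliability:
- Data range: x ∈ [1.61, 9.38]
- Prediction point: x = -6.39 is 8.00 units below the observed range → this is EXTRAPOLATION, not interpolation

Why that matters here:
- R² describes fit only over the sampled x values; it says nothing about behaviour beyond them
- The standard error of prediction grows with (x − x̄)², and x = -6.39 is far from x̄ = 4.96
- Real relationships often flatten, saturate, or turn nonlinear at extremes

Report the number if required, but flag clearly that it is an extrapolation.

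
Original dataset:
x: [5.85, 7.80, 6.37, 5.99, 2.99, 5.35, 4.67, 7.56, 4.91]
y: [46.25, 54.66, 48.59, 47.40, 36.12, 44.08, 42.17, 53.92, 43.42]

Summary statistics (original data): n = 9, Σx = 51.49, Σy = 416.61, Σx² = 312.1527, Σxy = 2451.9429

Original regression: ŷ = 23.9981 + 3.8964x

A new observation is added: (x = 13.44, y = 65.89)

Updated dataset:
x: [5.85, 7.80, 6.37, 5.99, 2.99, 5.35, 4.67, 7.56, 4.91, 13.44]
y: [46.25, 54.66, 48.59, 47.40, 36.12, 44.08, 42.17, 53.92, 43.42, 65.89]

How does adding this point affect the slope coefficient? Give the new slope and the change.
Adding the point moves β₁ from 3.8964 to 2.8742, i.e. it decreases by 1.0222 (-26.2%).

x = 13.44 lies well outside the original x-range [2.99, 7.80] (x̄ ≈ 5.72), so this observation has high leverage and can move the slope substantially.

Step 1: Update the sums with the new point (n goes from 9 to 10)
Σx  = 51.49 + 13.44 = 64.93
Σy  = 416.61 + 65.89 = 482.50
Σx² = 312.1527 + 13.44² = 312.1527 + 180.6336 = 492.7863
Σxy = 2451.9429 + 13.44×65.89 = 2451.9429 + 885.5616 = 3337.5045

Step 2: Recompute the slope with b₁ = (nΣxy − ΣxΣy) / (nΣx² − (Σx)²)
Numerator   = 10×3337.5045 − 64.93×482.50 = 33375.0450 − 31328.7250 = 2046.3200
Denominator = 10×492.7863 − 64.93² = 4927.8630 − 4215.9049 = 711.9581
b₁(new) = 2046.3200 / 711.9581 = 2.8742

(Same formula on the original sums: (9×2451.9429 − 51.49×416.61) / (9×312.1527 − 51.49²) = 616.2372 / 158.1542 = 3.8964, matching the given fit.)

Step 3: Change in slope
Δβ₁ = 2.8742 − 3.8964 = -1.0222
Relative change = -1.0222 / 3.8964 × 100% = -26.2%
→ the slope decreases when the point is added.

A high-leverage point only changes the slope if it is off the original line; here y = 65.89 is below the original trend, so the slope decreases.
In practice: refit with and without it and report both if conclusions differ; investigate whether it comes from the same population as the rest of the sample.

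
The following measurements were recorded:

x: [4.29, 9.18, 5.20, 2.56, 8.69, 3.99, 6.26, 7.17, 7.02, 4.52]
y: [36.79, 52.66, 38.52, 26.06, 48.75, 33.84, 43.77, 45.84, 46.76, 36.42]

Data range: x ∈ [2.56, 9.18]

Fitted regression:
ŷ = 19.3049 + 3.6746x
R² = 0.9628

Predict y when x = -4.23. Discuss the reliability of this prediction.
ŷ = 3.7613, but this is extrapolation (below the data range [2.56, 9.18]) and may be unreliable.

Prediction calculation:
ŷ = 19.3049 + 3.6746 × (-4.23)
ŷ = 3.7613

Reliability:
- Data range: x ∈ [2.56, 9.18]
- Prediction point: x = -4.23 is 6.79 units below the observed range → this is EXTRAPOLATION, not interpolation

Why that matters here:
- The standard error of prediction grows with (x − x̄)², and x = -4.23 is far from x̄ = 5.89
- There are no observations near this x to validate the fitted line there
- Real relationships often flatten, saturate, or turn nonlinear at extremes

The R² = 0.9628 only validates the fit within [2.56, 9.18]; treat ŷ = 3.7613 with caution.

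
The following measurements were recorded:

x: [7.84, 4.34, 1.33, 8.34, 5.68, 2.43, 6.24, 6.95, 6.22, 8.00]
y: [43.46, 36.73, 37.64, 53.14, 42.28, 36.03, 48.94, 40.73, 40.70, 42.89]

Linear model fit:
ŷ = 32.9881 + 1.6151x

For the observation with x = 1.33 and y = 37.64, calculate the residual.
Residual = 2.5038

The residual is the difference between the actual value and the predicted value:

Residual = y - ŷ

Step 1: Calculate predicted value
ŷ = 32.9881 + 1.6151 × 1.33
ŷ = 35.1362

Step 2: Calculate residual
Residual = 37.64 - 35.1362
Residual = 2.5038

The residual is positive, so the observed y = 37.64 sits above the regression line (the line underestimates it by 2.5038).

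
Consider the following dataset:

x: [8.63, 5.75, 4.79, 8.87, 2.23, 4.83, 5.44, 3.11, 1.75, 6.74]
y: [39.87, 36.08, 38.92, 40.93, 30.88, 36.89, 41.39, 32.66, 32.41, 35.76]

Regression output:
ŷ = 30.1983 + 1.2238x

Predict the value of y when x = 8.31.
ŷ = 40.3681

Plug x = 8.31 into the fitted line:

ŷ = 30.1983 + 1.2238 × 8.31
ŷ = 30.1983 + 10.1698
ŷ = 40.3681

This is the fitted mean response at that x — an individual observation would come with a wider prediction interval.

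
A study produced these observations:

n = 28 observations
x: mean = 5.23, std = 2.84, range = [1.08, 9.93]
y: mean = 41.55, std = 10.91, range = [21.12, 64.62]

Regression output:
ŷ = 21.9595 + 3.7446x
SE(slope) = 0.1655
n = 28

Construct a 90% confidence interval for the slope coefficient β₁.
The 90% CI for β₁ is (3.4623, 4.0269)

Confidence interval for the slope:

The 90% CI for β₁ is: β̂₁ ± t*(α/2, n-2) × SE(β̂₁)

Step 1: Find critical t-value
- Confidence level = 0.9
- Degrees of freedom = n - 2 = 28 - 2 = 26
- t*(α/2, 26) = 1.7056

Step 2: Calculate margin of error
Margin = 1.7056 × 0.1655 = 0.2823

Step 3: Construct interval
CI = 3.7446 ± 0.2823
CI = (3.4623, 4.0269)

Interpretation: intervals built this way capture the true β₁ in 90% of repeated samples; here the plausible range for the per-unit effect of x on y is 3.4623 to 4.0269.
Both endpoints are positive, so the data support a genuinely positive slope at this confidence level.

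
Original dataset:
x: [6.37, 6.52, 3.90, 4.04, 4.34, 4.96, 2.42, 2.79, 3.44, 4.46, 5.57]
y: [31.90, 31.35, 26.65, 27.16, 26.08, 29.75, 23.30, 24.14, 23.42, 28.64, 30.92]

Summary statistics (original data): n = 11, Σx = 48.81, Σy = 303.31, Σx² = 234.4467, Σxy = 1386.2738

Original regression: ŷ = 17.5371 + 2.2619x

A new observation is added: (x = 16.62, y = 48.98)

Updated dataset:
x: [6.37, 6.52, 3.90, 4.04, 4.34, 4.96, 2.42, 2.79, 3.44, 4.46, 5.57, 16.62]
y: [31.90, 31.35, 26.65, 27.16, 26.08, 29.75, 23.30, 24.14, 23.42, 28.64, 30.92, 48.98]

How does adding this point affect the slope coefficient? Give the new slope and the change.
The slope changes from 2.2619 to 1.8157 (change of -0.4462, or -19.7%).

x = 16.62 lies well outside the original x-range [2.42, 6.52] (x̄ ≈ 4.44), so this observation has high leverage and can move the slope substantially.

Step 1: Update the sums with the new point (n goes from 11 to 12)
Σx  = 48.81 + 16.62 = 65.43
Σy  = 303.31 + 48.98 = 352.29
Σx² = 234.4467 + 16.62² = 234.4467 + 276.2244 = 510.6711
Σxy = 1386.2738 + 16.62×48.98 = 1386.2738 + 814.0476 = 2200.3214

Step 2: Recompute the slope with b₁ = (nΣxy − ΣxΣy) / (nΣx² − (Σx)²)
Numerator   = 12×2200.3214 − 65.43×352.29 = 26403.8568 − 23050.3347 = 3353.5221
Denominator = 12×510.6711 − 65.43² = 6128.0532 − 4281.0849 = 1846.9683
b₁(new) = 3353.5221 / 1846.9683 = 1.8157

(Same formula on the original sums: (11×1386.2738 − 48.81×303.31) / (11×234.4467 − 48.81²) = 444.4507 / 196.4976 = 2.2619, matching the given fit.)

Step 3: Change in slope
Δβ₁ = 1.8157 − 2.2619 = -0.4462
Relative change = -0.4462 / 2.2619 × 100% = -19.7%
→ the slope decreases when the point is added.

Because the point sits below the extension of the original line at a high-leverage x, it tilts the fit down.
In practice: refit with and without it and report both if conclusions differ.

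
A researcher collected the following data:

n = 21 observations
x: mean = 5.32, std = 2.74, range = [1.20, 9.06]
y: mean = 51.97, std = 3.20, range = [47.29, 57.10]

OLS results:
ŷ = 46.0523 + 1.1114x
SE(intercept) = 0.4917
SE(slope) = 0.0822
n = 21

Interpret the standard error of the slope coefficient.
SE(β̂₁) = 0.0822 is the estimated standard deviation of the slope estimate across repeated samples; relative to β̂₁ = 1.1114 that is 7.4%, a precise estimate.

SE(β̂₁) = 0.0822 says: if we drew many samples of n = 21 from the same population and refit each time, the fitted slopes would scatter with a standard deviation of roughly 0.0822 around the true β₁.

Relative precision:
- SE / |β̂₁| = 0.0822 / 1.1114 = 7.4%
- Rule of thumb (under 20%: precise; 20% to under 50%: moderately precise; 50% or more: imprecise) → precise

Link to interval estimation: a confidence interval for β₁ is β̂₁ ± t* × 0.0822, so SE sets the half-width per unit of t*.

What drives SE(β̂₁): larger n (here n = 21) → smaller SE; wider spread of x values → smaller SE.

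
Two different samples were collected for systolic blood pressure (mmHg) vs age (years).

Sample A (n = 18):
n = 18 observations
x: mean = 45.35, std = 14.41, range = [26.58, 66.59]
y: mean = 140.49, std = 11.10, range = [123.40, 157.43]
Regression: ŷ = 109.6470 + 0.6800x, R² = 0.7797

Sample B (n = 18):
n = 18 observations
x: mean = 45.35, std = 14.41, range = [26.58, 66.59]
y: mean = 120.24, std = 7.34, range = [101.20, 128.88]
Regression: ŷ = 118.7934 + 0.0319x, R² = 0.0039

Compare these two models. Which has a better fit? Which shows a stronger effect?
Model A has the better fit (R² = 0.7797 vs 0.0039). Model A shows the stronger effect (|β₁| = 0.6800 vs 0.0319).

Model Comparison:

Which explains more variance? (R²)
- Model A: R² = 0.7797 → 77.97% of variance in blood pressure explained
- Model B: R² = 0.0039 → 0.39% of variance in blood pressure explained
- 0.7797 > 0.0039 → Model A has the better fit

Effect size (slope magnitude):
- Model A: β₁ = 0.6800 → predicted blood pressure rises 0.6800 mmHg per additional year of age
- Model B: β₁ = 0.0319 → predicted blood pressure rises 0.0319 mmHg per additional year of age
- |0.6800| > |0.0319| → Model A shows the stronger marginal effect

Notes:
- A steeper slope doesn't make a better model if the scatter around the line is large.
- A better fit (higher R²) doesn't necessarily mean a more important relationship.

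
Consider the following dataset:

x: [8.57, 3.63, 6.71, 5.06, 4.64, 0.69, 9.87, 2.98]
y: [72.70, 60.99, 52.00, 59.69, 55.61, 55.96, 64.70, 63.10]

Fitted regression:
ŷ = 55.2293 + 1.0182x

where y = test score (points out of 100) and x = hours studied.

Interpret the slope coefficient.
An increase of one hour in study time is associated with a 1.0182 points increase in predicted test score.

The slope β₁ = 1.0182 gives the rate at which the fitted test score changes with study time.

Interpretation:
- Study time up by 1 hour → predicted test score increases by 1.0182 points
- This is a linear approximation: the same per-unit change is assumed across the whole observed x range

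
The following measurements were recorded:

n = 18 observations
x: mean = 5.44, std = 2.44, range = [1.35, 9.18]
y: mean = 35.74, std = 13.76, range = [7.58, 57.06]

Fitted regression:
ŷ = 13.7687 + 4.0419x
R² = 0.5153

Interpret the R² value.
About 51.53% of the variability in y is accounted for by the regression on x (R² = 0.5153) — a moderate linear fit.

R² = 1 − SS_res/SS_tot compares the residual scatter to the total scatter of y about its mean.

Here R² = 0.5153:
- Explained: 51.53% of the variation in y
- Unexplained (residual): 100% − 51.53% = 48.47%
- Rule of thumb (below 0.3 weak; 0.3 to below 0.7 moderate; 0.7 and above strong) → moderate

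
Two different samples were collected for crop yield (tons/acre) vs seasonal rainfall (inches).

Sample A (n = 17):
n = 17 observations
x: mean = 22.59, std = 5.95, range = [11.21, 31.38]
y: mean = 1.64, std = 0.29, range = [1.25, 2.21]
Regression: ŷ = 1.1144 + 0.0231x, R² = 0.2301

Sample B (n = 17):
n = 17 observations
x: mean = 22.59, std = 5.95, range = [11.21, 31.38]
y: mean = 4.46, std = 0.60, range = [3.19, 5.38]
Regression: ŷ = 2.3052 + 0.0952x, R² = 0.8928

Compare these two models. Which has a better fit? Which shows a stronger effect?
Model B has the better fit (R² = 0.8928 vs 0.2301). Model B shows the stronger effect (|β₁| = 0.0952 vs 0.0231).

Model Comparison:

Which explains more variance? (R²)
- Model A: R² = 0.2301 → 23.01% of variance in crop yield explained
- Model B: R² = 0.8928 → 89.28% of variance in crop yield explained
- 0.8928 > 0.2301 → Model B has the better fit

Strength of effect — compare |β₁|:
- Model A: β₁ = 0.0231 → predicted crop yield rises 0.0231 tons/acre per additional inch of rainfall
- Model B: β₁ = 0.0952 → predicted crop yield rises 0.0952 tons/acre per additional inch of rainfall
- |0.0231| < |0.0952| → Model B shows the stronger marginal effect

Notes:
- The two samples could reflect different populations, time periods, or measurement quality.
- R² measures how tightly points cluster around the line; β₁ measures how steep the line is — they answer different questions.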